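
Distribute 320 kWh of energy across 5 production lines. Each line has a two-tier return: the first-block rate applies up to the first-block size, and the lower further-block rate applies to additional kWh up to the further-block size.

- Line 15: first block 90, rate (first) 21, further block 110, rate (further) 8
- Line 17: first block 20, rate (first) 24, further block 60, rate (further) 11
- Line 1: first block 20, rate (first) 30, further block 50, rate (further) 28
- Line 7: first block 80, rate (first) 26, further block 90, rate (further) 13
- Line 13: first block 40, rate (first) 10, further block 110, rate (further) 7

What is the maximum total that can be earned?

Rank every tier by rate: Line 1/T1 30 > Line 1/T2 28 > Line 7/T1 26 > Line 17/T1 24 > Line 15/T1 21 > Line 7/T2 13 > Line 17/T2 11 > Line 13/T1 10 > Line 15/T2 8 > Line 13/T2 7.
Line 1/T1 (30): +20 → 300 left.
Line 1/T2 (28): +50 → 250 left.
Line 7 T1 at 26: fill all 80 → 170 left.
Fill Line 17 T1 block (20 at 24) → 150 left.
Line 15 T1 at 21: fill all 90 → 60 left.
Line 7 T2 at 13: only 60 left, fill 60.
Total = 30×20 + 28×50 + 26×80 + 24×20 + 21×90 + 13×60 = 7230.

7230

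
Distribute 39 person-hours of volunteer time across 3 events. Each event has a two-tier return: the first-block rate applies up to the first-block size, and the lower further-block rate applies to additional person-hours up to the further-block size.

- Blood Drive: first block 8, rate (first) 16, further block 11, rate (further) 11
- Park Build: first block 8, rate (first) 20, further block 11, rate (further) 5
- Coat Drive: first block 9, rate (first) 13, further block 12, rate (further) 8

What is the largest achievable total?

550

Rank every tier by rate: Park Build/first 20 > Blood Drive/first 16 > Coat Drive/first 13 > Blood Drive/second 11 > Coat Drive/second 8 > Park Build/second 5.
Park Build/first (20): +8 ; 31 left.
Fill Blood Drive first block (8 at 16) ; 23 left.
Coat Drive/first (13): +9 ; 14 left.
Blood Drive/second (11): +11 ; 3 left.
Coat Drive second at 8: only 3 left, fill 3.
Total = 20×8 + 16×8 + 13×9 + 11×11 + 8×3 = 550.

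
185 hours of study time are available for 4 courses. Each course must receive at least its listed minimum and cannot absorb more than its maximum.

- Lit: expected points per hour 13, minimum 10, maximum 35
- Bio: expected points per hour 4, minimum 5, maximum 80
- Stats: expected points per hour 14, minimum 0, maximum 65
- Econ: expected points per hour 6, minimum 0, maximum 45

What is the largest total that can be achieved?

Meeting every minimum uses 10+5+0+0 = 15 hours, leaving 170.
Highest expected points per hour first: Stats 14 > Lit 13 > Econ 6 > Bio 4.
Stats takes 65 more to reach its cap of 65 — 105 left.
Give Lit 25 more to hit its cap of 35 — 80 left.
Econ takes 45 more to reach its cap of 45 — 35 left.
Only 35 left; Bio takes them to reach 40.
Total = 13×35 + 4×40 + 14×65 + 6×45 = 1795.

1795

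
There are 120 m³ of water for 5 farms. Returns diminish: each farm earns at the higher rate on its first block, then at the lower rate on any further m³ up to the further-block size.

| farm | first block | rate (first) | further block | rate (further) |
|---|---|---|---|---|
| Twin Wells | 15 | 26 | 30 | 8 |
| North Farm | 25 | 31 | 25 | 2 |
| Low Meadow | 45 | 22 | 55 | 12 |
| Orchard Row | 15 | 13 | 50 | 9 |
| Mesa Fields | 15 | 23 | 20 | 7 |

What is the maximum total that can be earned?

Treat each block as its own option and order by rate: North Farm/T1 31 > Twin Wells/T1 26 > Mesa Fields/T1 23 > Low Meadow/T1 22 > Orchard Row/T1 13 > Low Meadow/T2 12 > Orchard Row/T2 9 > Twin Wells/T2 8 > Mesa Fields/T2 7 > North Farm/T2 2.
Fill North Farm T1 block (25 at 31) — 95 left.
Fill Twin Wells T1 block (15 at 26) — 80 left.
Fill Mesa Fields T1 block (15 at 23) — 65 left.
Low Meadow T1 at 22: fill all 45 — 20 left.
Orchard Row/T1 (13): +15 — 5 left.
Low Meadow/T2: +5 of 55 at 12; pool empty.
Total = 31×25 + 26×15 + 23×15 + 22×45 + 13×15 + 12×5 = 2755.

2755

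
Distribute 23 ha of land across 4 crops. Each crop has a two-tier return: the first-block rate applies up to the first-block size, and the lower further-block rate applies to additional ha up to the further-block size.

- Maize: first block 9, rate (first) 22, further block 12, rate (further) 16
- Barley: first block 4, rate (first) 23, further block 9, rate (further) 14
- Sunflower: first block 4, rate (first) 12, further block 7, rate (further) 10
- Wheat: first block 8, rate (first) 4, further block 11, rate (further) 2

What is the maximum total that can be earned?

Treat each block as its own option and order by rate: Barley/T1 23 > Maize/T1 22 > Maize/T2 16 > Barley/T2 14 > Sunflower/T1 12 > Sunflower/T2 10 > Wheat/T1 4 > Wheat/T2 2.
Barley T1 at 23: fill all 4 → 19 left.
Fill Maize T1 block (9 at 22) → 10 left.
Maize/T2: +10 of 12 at 16; pool empty.
Total = 23×4 + 22×9 + 16×10 = 450.

450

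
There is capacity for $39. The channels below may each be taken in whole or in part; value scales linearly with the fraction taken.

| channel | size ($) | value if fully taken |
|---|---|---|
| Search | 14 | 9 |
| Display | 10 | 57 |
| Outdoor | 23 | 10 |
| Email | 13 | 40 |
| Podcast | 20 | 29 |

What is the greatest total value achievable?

Best value per unit of size first: Display 57/10≈5.7, Email 40/13≈3.08, Podcast 29/20≈1.45, Search 9/14≈0.643, Outdoor 10/23≈0.435.
Display: take in full, 10 $ for value 57 ; 29 left.
All 13 $ of Email fit (value 40) ; 16 remain.
Only 16 $ remain; take 16/20 of Podcast for value 29×16/20 = 23.2.
Total value = 120.2.

120.2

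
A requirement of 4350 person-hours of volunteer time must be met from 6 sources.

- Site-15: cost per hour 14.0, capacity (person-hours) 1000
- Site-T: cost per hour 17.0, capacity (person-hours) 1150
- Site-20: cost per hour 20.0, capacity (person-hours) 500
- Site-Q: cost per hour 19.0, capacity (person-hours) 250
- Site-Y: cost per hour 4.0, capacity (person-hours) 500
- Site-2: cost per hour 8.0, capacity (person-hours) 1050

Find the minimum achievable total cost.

Use sources in increasing cost order.
Take 500 from Site-Y at 4.0 → need 3850 more.
Site-2 (8.0): use full 1050 → 2800 person-hours to go.
Site-15 (14.0): use full 1000 → 1800 person-hours to go.
Site-T at 17.0: take all 1150 person-hours → 650 still needed.
Site-Q at 19.0: take all 250 person-hours → 400 still needed.
Site-20 at 20.0: take 400 of its 500 → requirement met.
Cost = 500×4.0 + 1050×8.0 + 1000×14.0 + 1150×17.0 + 250×19.0 + 400×20.0 = 56700.

56700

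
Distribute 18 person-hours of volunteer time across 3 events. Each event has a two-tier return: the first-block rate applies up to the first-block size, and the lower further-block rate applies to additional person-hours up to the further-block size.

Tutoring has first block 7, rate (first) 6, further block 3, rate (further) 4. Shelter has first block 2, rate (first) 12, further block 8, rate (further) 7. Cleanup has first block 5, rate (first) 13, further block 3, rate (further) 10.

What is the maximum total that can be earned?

Treat each block as its own option and order by rate: Cleanup/first 13 > Shelter/first 12 > Cleanup/second 10 > Shelter/second 7 > Tutoring/first 6 > Tutoring/second 4.
Cleanup first at 13: fill all 5 → 13 left.
Fill Shelter first block (2 at 12) → 11 left.
Fill Cleanup second block (3 at 10) → 8 left.
Shelter/second (7): +8 → 0 left.
Total = 13×5 + 12×2 + 10×3 + 7×8 = 175.

175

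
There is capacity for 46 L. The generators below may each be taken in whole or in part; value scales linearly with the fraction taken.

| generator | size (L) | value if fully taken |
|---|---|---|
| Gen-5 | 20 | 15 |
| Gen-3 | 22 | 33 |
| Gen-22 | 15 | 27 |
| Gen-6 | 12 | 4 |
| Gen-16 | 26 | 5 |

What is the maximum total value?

66.75

Sort by value density: Gen-22 27/15≈1.8, Gen-3 33/22≈1.5, Gen-5 15/20≈0.75, Gen-6 4/12≈0.333, Gen-16 5/26≈0.192.
All 15 L of Gen-22 fit (value 27) → 31 remain.
All 22 L of Gen-3 fit (value 33) → 9 remain.
Fill the last 9 L with part of Gen-5: 9/20 of it earns 6.75.
Total value = 66.75.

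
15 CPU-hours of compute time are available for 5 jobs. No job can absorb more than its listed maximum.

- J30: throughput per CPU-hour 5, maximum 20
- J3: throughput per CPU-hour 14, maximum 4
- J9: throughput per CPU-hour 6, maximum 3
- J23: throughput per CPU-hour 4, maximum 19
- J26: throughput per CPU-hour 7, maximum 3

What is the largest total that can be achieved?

Order the jobs by throughput per CPU-hour: J3 14 > J26 7 > J9 6 > J30 5 > J23 4.
J3: +4 to 4 (cap) — 11 left.
J26 takes 3 to reach its cap of 3 — 8 left.
J9 takes 3 to reach its cap of 3 — 5 left.
J30 has room for 20 but only 5 remain, so it gets 5.
Total = 5×5 + 14×4 + 6×3 + 7×3 = 120.

120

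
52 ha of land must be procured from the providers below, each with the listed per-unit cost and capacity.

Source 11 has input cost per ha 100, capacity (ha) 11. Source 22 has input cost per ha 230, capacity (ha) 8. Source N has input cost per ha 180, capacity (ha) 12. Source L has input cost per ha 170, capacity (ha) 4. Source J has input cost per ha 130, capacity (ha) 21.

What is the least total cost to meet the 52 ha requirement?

Fill from the cheapest provider first.
Source 11 (100): use full 11 ; 41 ha to go.
Take 21 from Source J at 130 ; need 20 more.
Take 4 from Source L at 170 ; need 16 more.
Source N (180): use full 12 ; 4 ha to go.
Take 4 from Source 22 at 230 to finish.
Cost = 11×100 + 21×130 + 4×170 + 12×180 + 4×230 = 7590.

7590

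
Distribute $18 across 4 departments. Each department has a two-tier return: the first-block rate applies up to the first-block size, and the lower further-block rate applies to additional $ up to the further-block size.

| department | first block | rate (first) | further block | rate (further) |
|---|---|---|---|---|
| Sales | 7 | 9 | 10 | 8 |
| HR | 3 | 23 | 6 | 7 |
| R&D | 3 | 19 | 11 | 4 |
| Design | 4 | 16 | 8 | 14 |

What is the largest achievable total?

302

Rank every tier by rate: HR/first 23 > R&D/first 19 > Design/first 16 > Design/second 14 > Sales/first 9 > Sales/second 8 > HR/second 7 > R&D/second 4.
HR/first (23): +3 ; 15 left.
R&D first at 19: fill all 3 ; 12 left.
Design first at 16: fill all 4 ; 8 left.
Design/second (14): +8 ; 0 left.
Total = 23×3 + 19×3 + 16×4 + 14×8 = 302.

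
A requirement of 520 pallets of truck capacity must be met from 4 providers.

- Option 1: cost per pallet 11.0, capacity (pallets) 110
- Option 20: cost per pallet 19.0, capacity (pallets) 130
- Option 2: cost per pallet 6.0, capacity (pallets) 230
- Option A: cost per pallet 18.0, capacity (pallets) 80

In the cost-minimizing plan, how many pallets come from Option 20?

Fill from the cheapest provider first.
Option 2 at 6.0: take all 230 pallets → 290 still needed.
Option 1 at 11.0: take all 110 pallets → 180 still needed.
Take 80 from Option A at 18.0 → need 100 more.
Option 20 (19.0): take the remaining 100 → done.

100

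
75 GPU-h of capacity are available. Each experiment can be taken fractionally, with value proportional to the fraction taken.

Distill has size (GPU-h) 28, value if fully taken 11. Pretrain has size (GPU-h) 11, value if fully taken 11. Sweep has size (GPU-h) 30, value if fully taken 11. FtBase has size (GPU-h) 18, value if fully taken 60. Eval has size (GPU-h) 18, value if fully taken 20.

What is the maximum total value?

Best value per unit of size first: FtBase 60/18≈3.33, Eval 20/18≈1.11, Pretrain 11/11≈1, Distill 11/28≈0.393, Sweep 11/30≈0.367.
FtBase: take in full, 18 GPU-h for value 60 — 57 left.
All 18 GPU-h of Eval fit (value 20) — 39 remain.
All 11 GPU-h of Pretrain fit (value 11) — 28 remain.
Take all of Distill (28 GPU-h, value 11) — 0 GPU-h left.
Total value = 102.

102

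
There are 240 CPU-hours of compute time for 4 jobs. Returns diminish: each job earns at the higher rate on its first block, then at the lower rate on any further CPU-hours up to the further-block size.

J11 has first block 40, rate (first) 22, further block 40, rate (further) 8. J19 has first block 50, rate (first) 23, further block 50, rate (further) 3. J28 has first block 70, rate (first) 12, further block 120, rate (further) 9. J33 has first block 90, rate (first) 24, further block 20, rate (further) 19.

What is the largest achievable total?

Rank every tier by rate: J33/T1 24 > J19/T1 23 > J11/T1 22 > J33/T2 19 > J28/T1 12 > J28/T2 9 > J11/T2 8 > J19/T2 3.
J33 T1 at 24: fill all 90 — 150 left.
Fill J19 T1 block (50 at 23) — 100 left.
J11 T1 at 22: fill all 40 — 60 left.
J33 T2 at 19: fill all 20 — 40 left.
J28 T1 at 12: only 40 left, fill 40.
Total = 24×90 + 23×50 + 22×40 + 19×20 + 12×40 = 5050.

5050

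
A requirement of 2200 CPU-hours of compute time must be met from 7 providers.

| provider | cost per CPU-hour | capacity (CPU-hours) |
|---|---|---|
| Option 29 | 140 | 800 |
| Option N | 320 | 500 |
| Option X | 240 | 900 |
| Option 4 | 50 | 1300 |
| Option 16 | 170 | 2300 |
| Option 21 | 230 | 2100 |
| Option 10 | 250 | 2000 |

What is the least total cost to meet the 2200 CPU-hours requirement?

Use providers in increasing cost order.
Option 4 at 50: take all 1300 CPU-hours ; 900 still needed.
Option 29 at 140: take all 800 CPU-hours ; 100 still needed.
Option 16 at 170: take 100 of its 2300 ; requirement met.
Option 21, Option X, Option 10, Option N: unused.
Cost = 1300×50 + 800×140 + 100×170 = 194000.

194000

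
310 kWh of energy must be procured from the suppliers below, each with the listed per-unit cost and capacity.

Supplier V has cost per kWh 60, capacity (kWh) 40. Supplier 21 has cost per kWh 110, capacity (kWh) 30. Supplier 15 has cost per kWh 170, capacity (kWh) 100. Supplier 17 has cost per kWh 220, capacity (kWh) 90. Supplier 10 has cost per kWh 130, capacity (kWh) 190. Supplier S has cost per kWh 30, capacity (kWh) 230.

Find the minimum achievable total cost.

13900

Cheapest first:
Supplier S at 30: take all 230 kWh → 80 still needed.
Supplier V (60): use full 40 → 40 kWh to go.
Take 30 from Supplier 21 at 110 → need 10 more.
Supplier 10 at 130: take 10 of its 190 → requirement met.
Supplier 15, Supplier 17: unused.
Cost = 230×30 + 40×60 + 30×110 + 10×130 = 13900.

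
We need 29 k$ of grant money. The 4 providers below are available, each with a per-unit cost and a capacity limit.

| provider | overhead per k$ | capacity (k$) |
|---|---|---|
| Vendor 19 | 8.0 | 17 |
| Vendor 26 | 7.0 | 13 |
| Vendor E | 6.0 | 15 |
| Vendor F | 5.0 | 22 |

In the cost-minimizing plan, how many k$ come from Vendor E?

7

Fill from the cheapest provider first.
Vendor F (5.0): use full 22 → 7 k$ to go.
Vendor E at 6.0: take 7 of its 15 → requirement met.
Vendor 26, Vendor 19: unused.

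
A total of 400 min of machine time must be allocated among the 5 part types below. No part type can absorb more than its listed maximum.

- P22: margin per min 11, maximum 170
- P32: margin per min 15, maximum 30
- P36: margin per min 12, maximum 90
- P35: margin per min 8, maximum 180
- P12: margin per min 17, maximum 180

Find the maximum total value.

Highest margin per min first: P12 17 > P32 15 > P36 12 > P22 11 > P35 8.
Give P12 180 to hit its cap of 180 ; 220 left.
Give P32 30 to hit its cap of 30 ; 190 left.
P36 takes 90 to reach its cap of 90 ; 100 left.
P22 has room for 170 but only 100 remain, so it gets 100.
Total = 11×100 + 15×30 + 12×90 + 17×180 = 5690.

5690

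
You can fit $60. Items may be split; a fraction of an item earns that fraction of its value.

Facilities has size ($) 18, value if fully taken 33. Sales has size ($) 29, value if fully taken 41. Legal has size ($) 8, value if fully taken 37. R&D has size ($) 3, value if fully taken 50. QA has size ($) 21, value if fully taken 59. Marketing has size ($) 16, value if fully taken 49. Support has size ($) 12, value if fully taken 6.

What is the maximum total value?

217

Sort by value density: R&D 50/3≈16.7, Legal 37/8≈4.62, Marketing 49/16≈3.06, QA 59/21≈2.81, Facilities 33/18≈1.83, Sales 41/29≈1.41, Support 6/12≈0.5.
Take all of R&D (3 $, value 50) ; 57 $ left.
Take all of Legal (8 $, value 37) ; 49 $ left.
All 16 $ of Marketing fit (value 49) ; 33 remain.
Take all of QA (21 $, value 59) ; 12 $ left.
Only 12 $ remain; take 12/18 of Facilities for value 33×12/18 = 22.
Total value = 217.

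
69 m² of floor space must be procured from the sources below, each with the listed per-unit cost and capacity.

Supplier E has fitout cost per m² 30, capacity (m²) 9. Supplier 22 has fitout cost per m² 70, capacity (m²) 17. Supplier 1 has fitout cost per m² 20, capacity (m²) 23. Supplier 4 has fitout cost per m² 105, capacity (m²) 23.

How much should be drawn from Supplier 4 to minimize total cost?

Fill from the cheapest source first.
Supplier 1 (20): use full 23 → 46 m² to go.
Supplier E (30): use full 9 → 37 m² to go.
Supplier 22 (70): use full 17 → 20 m² to go.
Take 20 from Supplier 4 at 105 to finish.

20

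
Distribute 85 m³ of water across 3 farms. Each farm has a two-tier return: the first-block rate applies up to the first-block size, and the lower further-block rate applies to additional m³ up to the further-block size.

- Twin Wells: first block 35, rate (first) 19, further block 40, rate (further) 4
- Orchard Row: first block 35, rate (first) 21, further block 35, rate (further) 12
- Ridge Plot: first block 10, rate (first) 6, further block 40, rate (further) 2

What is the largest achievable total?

Treat each block as its own option and order by rate: Orchard Row/tier1 21 > Twin Wells/tier1 19 > Orchard Row/tier2 12 > Ridge Plot/tier1 6 > Twin Wells/tier2 4 > Ridge Plot/tier2 2.
Fill Orchard Row tier1 block (35 at 21) ; 50 left.
Fill Twin Wells tier1 block (35 at 19) ; 15 left.
Orchard Row tier2 at 12: only 15 left, fill 15.
Total = 21×35 + 19×35 + 12×15 = 1580.

1580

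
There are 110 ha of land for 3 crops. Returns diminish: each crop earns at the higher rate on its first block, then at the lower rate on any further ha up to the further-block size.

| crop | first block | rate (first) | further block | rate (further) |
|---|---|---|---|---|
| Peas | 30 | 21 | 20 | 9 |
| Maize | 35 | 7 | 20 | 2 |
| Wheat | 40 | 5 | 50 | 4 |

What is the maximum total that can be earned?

Order all 6 blocks by rate: Peas/first 21 > Peas/second 9 > Maize/first 7 > Wheat/first 5 > Wheat/second 4 > Maize/second 2.
Peas/first (21): +30 → 80 left.
Peas second at 9: fill all 20 → 60 left.
Maize/first (7): +35 → 25 left.
25 remain; put them into Wheat first at 5.
Total = 21×30 + 9×20 + 7×35 + 5×25 = 1180.

1180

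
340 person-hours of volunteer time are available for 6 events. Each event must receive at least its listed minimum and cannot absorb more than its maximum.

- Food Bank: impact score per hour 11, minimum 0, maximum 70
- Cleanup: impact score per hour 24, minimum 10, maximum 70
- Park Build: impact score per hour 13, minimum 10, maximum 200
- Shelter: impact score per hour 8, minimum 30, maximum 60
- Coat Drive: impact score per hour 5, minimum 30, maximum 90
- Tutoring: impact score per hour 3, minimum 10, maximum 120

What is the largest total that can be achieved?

Meeting every minimum uses 0+10+10+30+30+10 = 90 person-hours, leaving 250.
Order the events by impact score per hour: Cleanup 24 > Park Build 13 > Food Bank 11 > Shelter 8 > Coat Drive 5 > Tutoring 3.
Cleanup takes 60 more to reach its cap of 70 ; 190 left.
Give Park Build 190 more to hit its cap of 200 ; 0 left.
Total = 24×70 + 13×200 + 8×30 + 5×30 + 3×10 = 4700.

4700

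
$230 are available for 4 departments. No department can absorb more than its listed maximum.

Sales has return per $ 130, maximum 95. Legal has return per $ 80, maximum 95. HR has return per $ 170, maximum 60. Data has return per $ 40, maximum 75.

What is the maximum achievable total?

Rank by return per $: HR 170 > Sales 130 > Legal 80 > Data 40.
HR: +60 to 60 (cap) → 170 left.
Sales: +95 to 95 (cap) → 75 left.
Legal has room for 95 but only 75 remain, so it gets 75.
Total = 130×95 + 80×75 + 170×60 = 28550.

28550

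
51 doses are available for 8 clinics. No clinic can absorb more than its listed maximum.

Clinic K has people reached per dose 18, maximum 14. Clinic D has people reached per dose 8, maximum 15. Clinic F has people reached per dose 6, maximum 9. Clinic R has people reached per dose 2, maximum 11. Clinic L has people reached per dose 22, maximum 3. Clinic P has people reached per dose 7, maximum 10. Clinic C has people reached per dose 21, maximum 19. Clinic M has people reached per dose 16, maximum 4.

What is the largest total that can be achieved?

Highest people reached per dose first: Clinic L 22 > Clinic C 21 > Clinic K 18 > Clinic M 16 > Clinic D 8 > Clinic P 7 > Clinic F 6 > Clinic R 2.
Clinic L takes 3 to reach its cap of 3 → 48 left.
Give Clinic C 19 to hit its cap of 19 → 29 left.
Clinic K takes 14 to reach its cap of 14 → 15 left.
Give Clinic M 4 to hit its cap of 4 → 11 left.
Clinic D: +11 (room for 15) → 11. Pool exhausted.
Total = 18×14 + 8×11 + 22×3 + 21×19 + 16×4 = 869.

869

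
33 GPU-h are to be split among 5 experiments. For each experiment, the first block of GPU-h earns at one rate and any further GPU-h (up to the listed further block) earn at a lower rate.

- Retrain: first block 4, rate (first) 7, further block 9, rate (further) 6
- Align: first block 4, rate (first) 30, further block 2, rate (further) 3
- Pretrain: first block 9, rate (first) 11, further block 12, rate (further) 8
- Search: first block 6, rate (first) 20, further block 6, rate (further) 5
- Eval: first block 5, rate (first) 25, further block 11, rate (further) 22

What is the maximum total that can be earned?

684

Rank every tier by rate: Align/first 30 > Eval/first 25 > Eval/second 22 > Search/first 20 > Pretrain/first 11 > Pretrain/second 8 > Retrain/first 7 > Retrain/second 6 > Search/second 5 > Align/second 3.
Align first at 30: fill all 4 — 29 left.
Fill Eval first block (5 at 25) — 24 left.
Fill Eval second block (11 at 22) — 13 left.
Fill Search first block (6 at 20) — 7 left.
Pretrain first at 11: only 7 left, fill 7.
Total = 30×4 + 25×5 + 22×11 + 20×6 + 11×7 = 684.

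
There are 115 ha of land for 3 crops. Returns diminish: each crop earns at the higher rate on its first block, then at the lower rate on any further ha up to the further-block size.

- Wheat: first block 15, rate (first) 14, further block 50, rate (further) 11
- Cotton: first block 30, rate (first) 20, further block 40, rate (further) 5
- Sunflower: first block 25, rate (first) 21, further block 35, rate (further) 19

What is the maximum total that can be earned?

2110

Rank every tier by rate: Sunflower/tier1 21 > Cotton/tier1 20 > Sunflower/tier2 19 > Wheat/tier1 14 > Wheat/tier2 11 > Cotton/tier2 5.
Sunflower tier1 at 21: fill all 25 ; 90 left.
Fill Cotton tier1 block (30 at 20) ; 60 left.
Sunflower/tier2 (19): +35 ; 25 left.
Fill Wheat tier1 block (15 at 14) ; 10 left.
Wheat tier2 at 11: only 10 left, fill 10.
Total = 21×25 + 20×30 + 19×35 + 14×15 + 11×10 = 2110.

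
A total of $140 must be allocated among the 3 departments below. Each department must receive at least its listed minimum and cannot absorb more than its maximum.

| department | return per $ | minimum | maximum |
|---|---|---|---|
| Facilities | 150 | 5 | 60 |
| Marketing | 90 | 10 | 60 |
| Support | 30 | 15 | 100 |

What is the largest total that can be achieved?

15000

Meeting every minimum uses 5+10+15 = 30 $, leaving 110.
Order the departments by return per $: Facilities 150 > Marketing 90 > Support 30.
Give Facilities 55 more to hit its cap of 60 → 55 left.
Marketing: +50 to 60 (cap) → 5 left.
Only 5 left; Support takes them to reach 20.
Total = 150×60 + 90×60 + 30×20 = 15000.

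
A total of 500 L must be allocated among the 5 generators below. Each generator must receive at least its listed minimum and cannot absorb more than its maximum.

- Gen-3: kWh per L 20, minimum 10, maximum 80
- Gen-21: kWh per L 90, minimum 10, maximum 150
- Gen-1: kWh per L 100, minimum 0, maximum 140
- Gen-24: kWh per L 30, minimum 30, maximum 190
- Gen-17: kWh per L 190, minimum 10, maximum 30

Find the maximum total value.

Meeting every minimum uses 10+10+0+30+10 = 60 L, leaving 440.
Highest kWh per L first: Gen-17 190 > Gen-1 100 > Gen-21 90 > Gen-24 30 > Gen-3 20.
Give Gen-17 20 more to hit its cap of 30 — 420 left.
Give Gen-1 140 more to hit its cap of 140 — 280 left.
Gen-21: +140 to 150 (cap) — 140 left.
Gen-24: +140 (room for 160) → 170. Pool exhausted.
Total = 20×10 + 90×150 + 100×140 + 30×170 + 190×30 = 38500.

38500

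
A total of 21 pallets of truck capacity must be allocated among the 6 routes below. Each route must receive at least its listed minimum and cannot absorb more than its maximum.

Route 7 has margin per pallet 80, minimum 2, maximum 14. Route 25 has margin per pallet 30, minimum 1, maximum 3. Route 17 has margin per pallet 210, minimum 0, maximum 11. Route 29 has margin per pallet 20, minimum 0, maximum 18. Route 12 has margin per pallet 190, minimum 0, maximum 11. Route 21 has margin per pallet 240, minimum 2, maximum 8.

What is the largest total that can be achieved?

4210

Meeting every minimum uses 2+1+0+0+0+2 = 5 pallets, leaving 16.
Rank by margin per pallet: Route 21 240 > Route 17 210 > Route 12 190 > Route 7 80 > Route 25 30 > Route 29 20.
Route 21 takes 6 more to reach its cap of 8 ; 10 left.
Only 10 left; Route 17 takes them to reach 10.
Total = 80×2 + 30×1 + 210×10 + 240×8 = 4210.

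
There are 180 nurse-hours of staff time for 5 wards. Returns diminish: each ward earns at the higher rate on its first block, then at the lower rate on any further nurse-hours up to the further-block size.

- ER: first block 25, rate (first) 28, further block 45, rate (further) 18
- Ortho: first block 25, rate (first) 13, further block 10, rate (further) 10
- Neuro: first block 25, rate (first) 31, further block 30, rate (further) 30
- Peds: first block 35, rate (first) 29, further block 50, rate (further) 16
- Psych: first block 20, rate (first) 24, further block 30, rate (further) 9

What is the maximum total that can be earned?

Order all 10 blocks by rate: Neuro/first 31 > Neuro/second 30 > Peds/first 29 > ER/first 28 > Psych/first 24 > ER/second 18 > Peds/second 16 > Ortho/first 13 > Ortho/second 10 > Psych/second 9.
Fill Neuro first block (25 at 31) → 155 left.
Neuro second at 30: fill all 30 → 125 left.
Peds first at 29: fill all 35 → 90 left.
Fill ER first block (25 at 28) → 65 left.
Psych/first (24): +20 → 45 left.
ER second at 18: fill all 45 → 0 left.
Total = 31×25 + 30×30 + 29×35 + 28×25 + 24×20 + 18×45 = 4680.

4680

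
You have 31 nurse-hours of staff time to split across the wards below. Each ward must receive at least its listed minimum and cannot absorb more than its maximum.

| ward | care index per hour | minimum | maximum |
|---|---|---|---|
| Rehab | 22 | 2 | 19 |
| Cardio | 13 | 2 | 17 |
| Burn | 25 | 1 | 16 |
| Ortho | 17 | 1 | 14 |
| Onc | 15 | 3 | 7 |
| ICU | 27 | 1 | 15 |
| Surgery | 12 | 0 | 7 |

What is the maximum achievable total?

737

Meeting every minimum uses 2+2+1+1+3+1+0 = 10 nurse-hours, leaving 21.
Order the wards by care index per hour: ICU 27 > Burn 25 > Rehab 22 > Ortho 17 > Onc 15 > Cardio 13 > Surgery 12.
ICU: +14 to 15 (cap) ; 7 left.
Only 7 left; Burn takes them to reach 8.
Total = 22×2 + 13×2 + 25×8 + 17×1 + 15×3 + 27×15 = 737.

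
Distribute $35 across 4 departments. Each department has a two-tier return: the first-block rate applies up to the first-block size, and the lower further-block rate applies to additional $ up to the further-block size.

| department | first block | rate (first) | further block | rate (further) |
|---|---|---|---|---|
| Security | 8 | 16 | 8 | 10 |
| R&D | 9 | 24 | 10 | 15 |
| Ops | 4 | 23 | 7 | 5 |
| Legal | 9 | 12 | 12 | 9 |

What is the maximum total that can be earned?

634

Rank every tier by rate: R&D/T1 24 > Ops/T1 23 > Security/T1 16 > R&D/T2 15 > Legal/T1 12 > Security/T2 10 > Legal/T2 9 > Ops/T2 5.
R&D T1 at 24: fill all 9 → 26 left.
Ops/T1 (23): +4 → 22 left.
Fill Security T1 block (8 at 16) → 14 left.
Fill R&D T2 block (10 at 15) → 4 left.
4 remain; put them into Legal T1 at 12.
Total = 24×9 + 23×4 + 16×8 + 15×10 + 12×4 = 634.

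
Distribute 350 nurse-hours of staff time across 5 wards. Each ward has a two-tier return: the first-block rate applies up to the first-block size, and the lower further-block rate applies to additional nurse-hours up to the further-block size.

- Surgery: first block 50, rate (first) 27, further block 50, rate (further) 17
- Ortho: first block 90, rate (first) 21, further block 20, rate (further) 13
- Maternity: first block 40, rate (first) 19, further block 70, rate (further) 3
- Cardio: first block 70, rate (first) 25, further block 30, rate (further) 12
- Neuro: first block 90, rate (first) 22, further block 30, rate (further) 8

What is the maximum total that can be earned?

7900

Order all 10 blocks by rate: Surgery/tier1 27 > Cardio/tier1 25 > Neuro/tier1 22 > Ortho/tier1 21 > Maternity/tier1 19 > Surgery/tier2 17 > Ortho/tier2 13 > Cardio/tier2 12 > Neuro/tier2 8 > Maternity/tier2 3.
Surgery tier1 at 27: fill all 50 ; 300 left.
Cardio tier1 at 25: fill all 70 ; 230 left.
Neuro/tier1 (22): +90 ; 140 left.
Fill Ortho tier1 block (90 at 21) ; 50 left.
Maternity/tier1 (19): +40 ; 10 left.
Surgery tier2 at 17: only 10 left, fill 10.
Total = 27×50 + 25×70 + 22×90 + 21×90 + 19×40 + 17×10 = 7900.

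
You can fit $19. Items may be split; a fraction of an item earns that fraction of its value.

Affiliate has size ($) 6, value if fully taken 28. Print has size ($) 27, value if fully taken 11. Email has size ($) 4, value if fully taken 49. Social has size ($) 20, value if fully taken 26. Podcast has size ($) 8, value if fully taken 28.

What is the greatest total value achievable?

106.3

Sort by value density: Email 49/4≈12.2, Affiliate 28/6≈4.67, Podcast 28/8≈3.5, Social 26/20≈1.3, Print 11/27≈0.407.
Email: take in full, 4 $ for value 49 → 15 left.
All 6 $ of Affiliate fit (value 28) → 9 remain.
All 8 $ of Podcast fit (value 28) → 1 remain.
1 $ left: a 1/20 share of Social gives 26×1/20 = 1.3.
Total value = 106.3.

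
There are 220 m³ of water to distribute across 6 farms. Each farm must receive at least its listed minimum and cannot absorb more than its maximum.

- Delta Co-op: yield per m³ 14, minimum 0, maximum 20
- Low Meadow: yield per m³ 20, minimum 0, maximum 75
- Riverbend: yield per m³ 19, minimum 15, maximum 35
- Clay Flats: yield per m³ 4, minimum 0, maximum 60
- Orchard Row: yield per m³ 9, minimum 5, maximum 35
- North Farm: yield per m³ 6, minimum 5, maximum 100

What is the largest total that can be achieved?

Meeting every minimum uses 0+0+15+0+5+5 = 25 m³, leaving 195.
Highest yield per m³ first: Low Meadow 20 > Riverbend 19 > Delta Co-op 14 > Orchard Row 9 > North Farm 6 > Clay Flats 4.
Give Low Meadow 75 more to hit its cap of 75 ; 120 left.
Riverbend: +20 to 35 (cap) ; 100 left.
Give Delta Co-op 20 more to hit its cap of 20 ; 80 left.
Orchard Row takes 30 more to reach its cap of 35 ; 50 left.
North Farm: +50 (room for 95) → 55. Pool exhausted.
Total = 14×20 + 20×75 + 19×35 + 9×35 + 6×55 = 3090.

3090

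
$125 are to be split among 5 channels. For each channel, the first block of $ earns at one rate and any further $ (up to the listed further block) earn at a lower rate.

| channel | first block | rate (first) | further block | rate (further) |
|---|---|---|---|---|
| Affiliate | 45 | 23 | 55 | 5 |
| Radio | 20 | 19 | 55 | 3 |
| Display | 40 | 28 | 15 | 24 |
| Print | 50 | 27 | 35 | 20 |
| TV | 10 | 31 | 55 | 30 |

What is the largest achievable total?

Treat each block as its own option and order by rate: TV/tier1 31 > TV/tier2 30 > Display/tier1 28 > Print/tier1 27 > Display/tier2 24 > Affiliate/tier1 23 > Print/tier2 20 > Radio/tier1 19 > Affiliate/tier2 5 > Radio/tier2 3.
Fill TV tier1 block (10 at 31) — 115 left.
TV tier2 at 30: fill all 55 — 60 left.
Display tier1 at 28: fill all 40 — 20 left.
Print tier1 at 27: only 20 left, fill 20.
Total = 31×10 + 30×55 + 28×40 + 27×20 = 3620.

3620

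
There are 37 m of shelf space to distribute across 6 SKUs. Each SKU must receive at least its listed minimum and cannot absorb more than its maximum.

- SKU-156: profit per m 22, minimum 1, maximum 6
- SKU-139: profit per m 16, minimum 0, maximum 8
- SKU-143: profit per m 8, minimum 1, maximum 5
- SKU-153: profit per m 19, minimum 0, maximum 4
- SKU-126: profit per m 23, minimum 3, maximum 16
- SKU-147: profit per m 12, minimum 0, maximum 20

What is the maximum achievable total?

Meeting every minimum uses 1+0+1+0+3+0 = 5 m, leaving 32.
Order the SKUs by profit per m: SKU-126 23 > SKU-156 22 > SKU-153 19 > SKU-139 16 > SKU-147 12 > SKU-143 8.
SKU-126: +13 to 16 (cap) — 19 left.
SKU-156 takes 5 more to reach its cap of 6 — 14 left.
SKU-153: +4 to 4 (cap) — 10 left.
SKU-139 takes 8 more to reach its cap of 8 — 2 left.
SKU-147: +2 (room for 20) → 2. Pool exhausted.
Total = 22×6 + 16×8 + 8×1 + 19×4 + 23×16 + 12×2 = 736.

736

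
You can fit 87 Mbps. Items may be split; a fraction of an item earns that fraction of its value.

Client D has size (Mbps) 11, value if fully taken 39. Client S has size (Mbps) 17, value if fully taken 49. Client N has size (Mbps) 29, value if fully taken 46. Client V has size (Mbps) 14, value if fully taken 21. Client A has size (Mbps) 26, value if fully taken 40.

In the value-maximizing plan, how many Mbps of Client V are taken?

4

Rank by value-to-size ratio: Client D 39/11≈3.55, Client S 49/17≈2.88, Client N 46/29≈1.59, Client A 40/26≈1.54, Client V 21/14≈1.5.
Client D: take in full, 11 Mbps for value 39 — 76 left.
Take all of Client S (17 Mbps, value 49) — 59 Mbps left.
Client N: take in full, 29 Mbps for value 46 — 30 left.
Take all of Client A (26 Mbps, value 40) — 4 Mbps left.
4 Mbps left: a 4/14 share of Client V gives 21×4/14 = 6.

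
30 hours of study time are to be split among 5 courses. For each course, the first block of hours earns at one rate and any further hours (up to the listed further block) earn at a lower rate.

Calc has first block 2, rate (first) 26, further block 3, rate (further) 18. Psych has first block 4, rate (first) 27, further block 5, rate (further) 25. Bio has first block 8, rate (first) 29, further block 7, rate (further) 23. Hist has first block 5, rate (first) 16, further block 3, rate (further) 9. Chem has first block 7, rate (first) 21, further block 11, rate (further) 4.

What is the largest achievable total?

Treat each block as its own option and order by rate: Bio/T1 29 > Psych/T1 27 > Calc/T1 26 > Psych/T2 25 > Bio/T2 23 > Chem/T1 21 > Calc/T2 18 > Hist/T1 16 > Hist/T2 9 > Chem/T2 4.
Fill Bio T1 block (8 at 29) → 22 left.
Fill Psych T1 block (4 at 27) → 18 left.
Fill Calc T1 block (2 at 26) → 16 left.
Psych/T2 (25): +5 → 11 left.
Fill Bio T2 block (7 at 23) → 4 left.
4 remain; put them into Chem T1 at 21.
Total = 29×8 + 27×4 + 26×2 + 25×5 + 23×7 + 21×4 = 762.

762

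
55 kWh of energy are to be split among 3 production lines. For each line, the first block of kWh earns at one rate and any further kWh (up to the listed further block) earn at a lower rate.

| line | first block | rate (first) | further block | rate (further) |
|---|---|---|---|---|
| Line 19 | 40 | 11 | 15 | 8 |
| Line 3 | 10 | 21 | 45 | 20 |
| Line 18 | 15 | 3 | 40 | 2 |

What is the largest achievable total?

Rank every tier by rate: Line 3/first 21 > Line 3/second 20 > Line 19/first 11 > Line 19/second 8 > Line 18/first 3 > Line 18/second 2.
Fill Line 3 first block (10 at 21) → 45 left.
Line 3/second (20): +45 → 0 left.
Total = 21×10 + 20×45 = 1110.

1110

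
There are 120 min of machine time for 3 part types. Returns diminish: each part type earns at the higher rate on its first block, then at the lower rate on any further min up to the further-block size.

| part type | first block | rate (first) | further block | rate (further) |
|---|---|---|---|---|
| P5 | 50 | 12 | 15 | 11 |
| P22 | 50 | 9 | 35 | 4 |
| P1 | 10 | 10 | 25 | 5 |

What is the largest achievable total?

Order all 6 blocks by rate: P5/tier1 12 > P5/tier2 11 > P1/tier1 10 > P22/tier1 9 > P1/tier2 5 > P22/tier2 4.
P5/tier1 (12): +50 — 70 left.
Fill P5 tier2 block (15 at 11) — 55 left.
P1 tier1 at 10: fill all 10 — 45 left.
45 remain; put them into P22 tier1 at 9.
Total = 12×50 + 11×15 + 10×10 + 9×45 = 1270.

1270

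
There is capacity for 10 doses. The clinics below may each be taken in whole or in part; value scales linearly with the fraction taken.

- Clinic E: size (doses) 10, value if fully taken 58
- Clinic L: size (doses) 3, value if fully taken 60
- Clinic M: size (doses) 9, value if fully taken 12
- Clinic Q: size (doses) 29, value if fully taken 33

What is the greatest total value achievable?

100.6

Rank by value-to-size ratio: Clinic L 60/3≈20, Clinic E 58/10≈5.8, Clinic M 12/9≈1.33, Clinic Q 33/29≈1.14.
Take all of Clinic L (3 doses, value 60) ; 7 doses left.
Only 7 doses remain; take 7/10 of Clinic E for value 58×7/10 = 40.6.
Total value = 100.6.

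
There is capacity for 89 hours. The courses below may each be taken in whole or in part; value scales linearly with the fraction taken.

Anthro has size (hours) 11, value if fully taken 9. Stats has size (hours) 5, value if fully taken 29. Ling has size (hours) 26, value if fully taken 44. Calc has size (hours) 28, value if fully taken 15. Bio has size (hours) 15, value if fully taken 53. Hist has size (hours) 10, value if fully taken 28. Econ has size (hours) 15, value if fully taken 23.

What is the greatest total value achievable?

Sort by value density: Stats 29/5≈5.8, Bio 53/15≈3.53, Hist 28/10≈2.8, Ling 44/26≈1.69, Econ 23/15≈1.53, Anthro 9/11≈0.818, Calc 15/28≈0.536.
All 5 hours of Stats fit (value 29) ; 84 remain.
Bio: take in full, 15 hours for value 53 ; 69 left.
Take all of Hist (10 hours, value 28) ; 59 hours left.
All 26 hours of Ling fit (value 44) ; 33 remain.
Econ: take in full, 15 hours for value 23 ; 18 left.
Take all of Anthro (11 hours, value 9) ; 7 hours left.
Only 7 hours remain; take 7/28 of Calc for value 15×7/28 = 3.75.
Total value = 189.75.

189.75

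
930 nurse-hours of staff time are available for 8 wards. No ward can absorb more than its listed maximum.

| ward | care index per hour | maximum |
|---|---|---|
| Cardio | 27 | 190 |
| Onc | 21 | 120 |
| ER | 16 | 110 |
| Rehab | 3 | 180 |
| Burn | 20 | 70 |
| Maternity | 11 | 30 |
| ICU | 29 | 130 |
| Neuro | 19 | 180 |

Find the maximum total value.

18630

Highest care index per hour first: ICU 29 > Cardio 27 > Onc 21 > Burn 20 > Neuro 19 > ER 16 > Maternity 11 > Rehab 3.
Give ICU 130 to hit its cap of 130 — 800 left.
Cardio: +190 to 190 (cap) — 610 left.
Onc: +120 to 120 (cap) — 490 left.
Burn takes 70 to reach its cap of 70 — 420 left.
Neuro: +180 to 180 (cap) — 240 left.
Give ER 110 to hit its cap of 110 — 130 left.
Maternity takes 30 to reach its cap of 30 — 100 left.
Rehab: +100 (room for 180) → 100. Pool exhausted.
Total = 27×190 + 21×120 + 16×110 + 3×100 + 20×70 + 11×30 + 29×130 + 19×180 = 18630.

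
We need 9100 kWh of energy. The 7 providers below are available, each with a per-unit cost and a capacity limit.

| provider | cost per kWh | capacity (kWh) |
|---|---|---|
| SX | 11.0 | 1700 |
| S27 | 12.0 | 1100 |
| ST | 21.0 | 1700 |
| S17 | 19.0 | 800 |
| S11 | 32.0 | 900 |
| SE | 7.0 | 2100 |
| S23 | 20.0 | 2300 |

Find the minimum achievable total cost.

130900

Use providers in increasing cost order.
SE at 7.0: take all 2100 kWh ; 7000 still needed.
SX (11.0): use full 1700 ; 5300 kWh to go.
S27 (12.0): use full 1100 ; 4200 kWh to go.
S17 at 19.0: take all 800 kWh ; 3400 still needed.
Take 2300 from S23 at 20.0 ; need 1100 more.
Take 1100 from ST at 21.0 to finish.
S11: unused.
Cost = 2100×7.0 + 1700×11.0 + 1100×12.0 + 800×19.0 + 2300×20.0 + 1100×21.0 = 130900.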